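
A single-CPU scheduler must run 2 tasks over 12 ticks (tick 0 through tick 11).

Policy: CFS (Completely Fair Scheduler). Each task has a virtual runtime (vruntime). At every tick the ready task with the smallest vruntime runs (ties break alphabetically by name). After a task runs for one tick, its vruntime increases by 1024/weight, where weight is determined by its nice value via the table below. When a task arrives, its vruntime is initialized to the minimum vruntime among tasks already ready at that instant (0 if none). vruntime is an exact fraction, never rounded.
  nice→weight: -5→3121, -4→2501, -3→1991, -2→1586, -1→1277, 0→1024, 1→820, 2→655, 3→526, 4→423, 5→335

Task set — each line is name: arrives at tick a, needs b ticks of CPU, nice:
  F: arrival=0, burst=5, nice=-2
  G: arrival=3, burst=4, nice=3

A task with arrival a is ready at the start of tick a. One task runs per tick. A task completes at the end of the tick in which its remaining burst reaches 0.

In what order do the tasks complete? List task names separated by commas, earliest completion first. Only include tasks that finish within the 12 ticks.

t=0: vr[F=0] → run F
t=1: vr[F=512/793] → run F
t=2: vr[F=1024/793] → run F
t=3: vr[F=1536/793 G=1536/793] → run F
t=4: vr[F=2048/793 G=1536/793] → run G
t=5: vr[F=2048/793 G=809984/208559] → run F
t=6: vr[G=809984/208559] → run G
t=7: vr[G=1216000/208559] → run G
t=8: vr[G=1622016/208559] → run G
t=9: (idle)
t=10: (idle)
t=11: (idle)

completion order = F, G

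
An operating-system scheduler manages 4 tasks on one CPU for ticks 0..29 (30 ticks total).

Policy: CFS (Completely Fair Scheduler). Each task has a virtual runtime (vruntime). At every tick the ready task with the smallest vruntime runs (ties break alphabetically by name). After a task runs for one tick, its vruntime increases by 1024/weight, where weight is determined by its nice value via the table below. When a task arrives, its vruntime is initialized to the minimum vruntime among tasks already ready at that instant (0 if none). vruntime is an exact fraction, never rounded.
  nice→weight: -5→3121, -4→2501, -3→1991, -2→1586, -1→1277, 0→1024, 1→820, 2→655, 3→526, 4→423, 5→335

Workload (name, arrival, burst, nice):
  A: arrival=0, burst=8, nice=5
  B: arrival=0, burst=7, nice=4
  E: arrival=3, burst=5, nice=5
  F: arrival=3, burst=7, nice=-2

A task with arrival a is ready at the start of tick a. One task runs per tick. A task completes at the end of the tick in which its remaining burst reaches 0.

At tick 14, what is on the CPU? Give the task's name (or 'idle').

running at tick 14 = F

t=0: vr[A=0 B=0] → run A
t=1: vr[A=1024/335 B=0] → run B
t=2: vr[A=1024/335 B=1024/423] → run B
t=3: vr[A=1024/335 B=2048/423 E=1024/335 F=1024/335] → run A
t=4: vr[A=2048/335 B=2048/423 E=1024/335 F=1024/335] → run E
t=5: vr[A=2048/335 B=2048/423 E=2048/335 F=1024/335] → run F
t=6: vr[A=2048/335 B=2048/423 E=2048/335 F=983552/265655] → run F
t=7: vr[A=2048/335 B=2048/423 E=2048/335 F=1155072/265655] → run F
t=8: vr[A=2048/335 B=2048/423 E=2048/335 F=1326592/265655] → run B
t=9: vr[A=2048/335 B=1024/141 E=2048/335 F=1326592/265655] → run F
t=10: vr[A=2048/335 B=1024/141 E=2048/335 F=1498112/265655] → run F
t=11: vr[A=2048/335 B=1024/141 E=2048/335 F=1669632/265655] → run A
t=12: vr[A=3072/335 B=1024/141 E=2048/335 F=1669632/265655] → run E
t=13: vr[A=3072/335 B=1024/141 E=3072/335 F=1669632/265655] → run F
t=14: vr[A=3072/335 B=1024/141 E=3072/335 F=1841152/265655] → run F
t=15: vr[A=3072/335 B=1024/141 E=3072/335] → run B
t=16: vr[A=3072/335 B=4096/423 E=3072/335] → run A
t=17: vr[A=4096/335 B=4096/423 E=3072/335] → run E
t=18: vr[A=4096/335 B=4096/423 E=4096/335] → run B
t=19: vr[A=4096/335 B=5120/423 E=4096/335] → run B
t=20: vr[A=4096/335 B=2048/141 E=4096/335] → run A
t=21: vr[A=1024/67 B=2048/141 E=4096/335] → run E
t=22: vr[A=1024/67 B=2048/141 E=1024/67] → run B
t=23: vr[A=1024/67 E=1024/67] → run A
t=24: vr[A=6144/335 E=1024/67] → run E
t=25: vr[A=6144/335] → run A
t=26: vr[A=7168/335] → run A
t=27: (idle)
t=28: (idle)
t=29: (idle)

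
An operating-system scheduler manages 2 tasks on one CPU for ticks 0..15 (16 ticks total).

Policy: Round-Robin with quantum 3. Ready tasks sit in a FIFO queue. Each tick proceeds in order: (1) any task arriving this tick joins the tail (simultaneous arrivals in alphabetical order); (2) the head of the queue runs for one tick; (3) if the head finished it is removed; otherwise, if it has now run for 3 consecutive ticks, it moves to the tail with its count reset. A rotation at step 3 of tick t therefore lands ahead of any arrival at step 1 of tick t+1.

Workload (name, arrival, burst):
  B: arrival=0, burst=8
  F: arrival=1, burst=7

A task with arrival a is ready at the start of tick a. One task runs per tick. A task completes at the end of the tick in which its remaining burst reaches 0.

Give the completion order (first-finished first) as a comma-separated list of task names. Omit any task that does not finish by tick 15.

t=0: queue=[B] q_used=0 → run B
t=1: queue=[B,F] q_used=1 → run B
t=2: queue=[B,F] q_used=2 → run B
t=3: queue=[F,B] q_used=0 → run F
t=4: queue=[F,B] q_used=1 → run F
t=5: queue=[F,B] q_used=2 → run F
t=6: queue=[B,F] q_used=0 → run B
t=7: queue=[B,F] q_used=1 → run B
t=8: queue=[B,F] q_used=2 → run B
t=9: queue=[F,B] q_used=0 → run F
t=10: queue=[F,B] q_used=1 → run F
t=11: queue=[F,B] q_used=2 → run F
t=12: queue=[B,F] q_used=0 → run B
t=13: queue=[B,F] q_used=1 → run B
t=14: queue=[F] q_used=0 → run F
t=15: (idle)

completion order = B, F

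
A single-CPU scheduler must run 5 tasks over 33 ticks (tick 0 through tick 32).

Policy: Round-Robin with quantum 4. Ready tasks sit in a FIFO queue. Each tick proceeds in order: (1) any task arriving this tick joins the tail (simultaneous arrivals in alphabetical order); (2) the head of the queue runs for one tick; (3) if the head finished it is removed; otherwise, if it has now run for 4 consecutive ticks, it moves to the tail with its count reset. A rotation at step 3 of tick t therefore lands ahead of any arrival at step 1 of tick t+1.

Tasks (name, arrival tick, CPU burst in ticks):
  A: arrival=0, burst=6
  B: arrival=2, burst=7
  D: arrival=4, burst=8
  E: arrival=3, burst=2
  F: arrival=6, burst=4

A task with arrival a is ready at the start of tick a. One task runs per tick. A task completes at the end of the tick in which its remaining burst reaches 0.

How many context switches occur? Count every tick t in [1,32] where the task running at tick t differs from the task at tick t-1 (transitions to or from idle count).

t=0: queue=[A] q_used=0 → run A
t=1: queue=[A] q_used=1 → run A
t=2: queue=[A,B] q_used=2 → run A
t=3: queue=[A,B,E] q_used=3 → run A
t=4: queue=[B,E,A,D] q_used=0 → run B
t=5: queue=[B,E,A,D] q_used=1 → run B
t=6: queue=[B,E,A,D,F] q_used=2 → run B
t=7: queue=[B,E,A,D,F] q_used=3 → run B
t=8: queue=[E,A,D,F,B] q_used=0 → run E
t=9: queue=[E,A,D,F,B] q_used=1 → run E
t=10: queue=[A,D,F,B] q_used=0 → run A
t=11: queue=[A,D,F,B] q_used=1 → run A
t=12: queue=[D,F,B] q_used=0 → run D
t=13: queue=[D,F,B] q_used=1 → run D
t=14: queue=[D,F,B] q_used=2 → run D
t=15: queue=[D,F,B] q_used=3 → run D
t=16: queue=[F,B,D] q_used=0 → run F
t=17: queue=[F,B,D] q_used=1 → run F
t=18: queue=[F,B,D] q_used=2 → run F
t=19: queue=[F,B,D] q_used=3 → run F
t=20: queue=[B,D] q_used=0 → run B
t=21: queue=[B,D] q_used=1 → run B
t=22: queue=[B,D] q_used=2 → run B
t=23: queue=[D] q_used=0 → run D
t=24: queue=[D] q_used=1 → run D
t=25: queue=[D] q_used=2 → run D
t=26: queue=[D] q_used=3 → run D
t=27: (idle)
t=28: (idle)
t=29: (idle)
t=30: (idle)
t=31: (idle)
t=32: (idle)

context switches = 8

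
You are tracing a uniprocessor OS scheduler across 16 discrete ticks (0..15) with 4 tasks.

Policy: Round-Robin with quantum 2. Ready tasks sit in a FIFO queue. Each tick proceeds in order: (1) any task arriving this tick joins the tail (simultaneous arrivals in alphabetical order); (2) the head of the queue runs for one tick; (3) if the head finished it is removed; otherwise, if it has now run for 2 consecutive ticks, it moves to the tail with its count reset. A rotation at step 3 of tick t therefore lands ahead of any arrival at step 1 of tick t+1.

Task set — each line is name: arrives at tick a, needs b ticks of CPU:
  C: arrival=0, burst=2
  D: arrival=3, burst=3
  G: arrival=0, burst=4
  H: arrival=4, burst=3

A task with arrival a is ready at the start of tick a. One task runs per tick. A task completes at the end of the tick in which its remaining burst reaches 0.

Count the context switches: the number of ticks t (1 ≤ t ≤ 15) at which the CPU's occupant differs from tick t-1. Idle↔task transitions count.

t=0: queue=[C,G] q_used=0 → run C
t=1: queue=[C,G] q_used=1 → run C
t=2: queue=[G] q_used=0 → run G
t=3: queue=[G,D] q_used=1 → run G
t=4: queue=[D,G,H] q_used=0 → run D
t=5: queue=[D,G,H] q_used=1 → run D
t=6: queue=[G,H,D] q_used=0 → run G
t=7: queue=[G,H,D] q_used=1 → run G
t=8: queue=[H,D] q_used=0 → run H
t=9: queue=[H,D] q_used=1 → run H
t=10: queue=[D,H] q_used=0 → run D
t=11: queue=[H] q_used=0 → run H
t=12: (idle)
t=13: (idle)
t=14: (idle)
t=15: (idle)

context switches = 7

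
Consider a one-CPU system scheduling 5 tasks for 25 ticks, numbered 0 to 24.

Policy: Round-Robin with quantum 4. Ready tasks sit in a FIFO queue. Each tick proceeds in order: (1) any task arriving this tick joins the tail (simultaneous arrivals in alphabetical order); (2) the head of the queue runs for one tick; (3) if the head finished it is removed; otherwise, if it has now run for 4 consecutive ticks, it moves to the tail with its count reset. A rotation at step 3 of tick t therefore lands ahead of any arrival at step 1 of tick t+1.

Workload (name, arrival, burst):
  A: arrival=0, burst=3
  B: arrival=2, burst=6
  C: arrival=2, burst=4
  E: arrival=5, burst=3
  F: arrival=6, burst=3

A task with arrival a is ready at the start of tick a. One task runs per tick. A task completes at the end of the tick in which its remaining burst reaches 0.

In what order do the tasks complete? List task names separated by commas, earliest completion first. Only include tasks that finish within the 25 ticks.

t=0: queue=[A] q_used=0 → run A
t=1: queue=[A] q_used=1 → run A
t=2: queue=[A,B,C] q_used=2 → run A
t=3: queue=[B,C] q_used=0 → run B
t=4: queue=[B,C] q_used=1 → run B
t=5: queue=[B,C,E] q_used=2 → run B
t=6: queue=[B,C,E,F] q_used=3 → run B
t=7: queue=[C,E,F,B] q_used=0 → run C
t=8: queue=[C,E,F,B] q_used=1 → run C
t=9: queue=[C,E,F,B] q_used=2 → run C
t=10: queue=[C,E,F,B] q_used=3 → run C
t=11: queue=[E,F,B] q_used=0 → run E
t=12: queue=[E,F,B] q_used=1 → run E
t=13: queue=[E,F,B] q_used=2 → run E
t=14: queue=[F,B] q_used=0 → run F
t=15: queue=[F,B] q_used=1 → run F
t=16: queue=[F,B] q_used=2 → run F
t=17: queue=[B] q_used=0 → run B
t=18: queue=[B] q_used=1 → run B
t=19: (idle)
t=20: (idle)
t=21: (idle)
t=22: (idle)
t=23: (idle)
t=24: (idle)

completion order = A, C, E, F, B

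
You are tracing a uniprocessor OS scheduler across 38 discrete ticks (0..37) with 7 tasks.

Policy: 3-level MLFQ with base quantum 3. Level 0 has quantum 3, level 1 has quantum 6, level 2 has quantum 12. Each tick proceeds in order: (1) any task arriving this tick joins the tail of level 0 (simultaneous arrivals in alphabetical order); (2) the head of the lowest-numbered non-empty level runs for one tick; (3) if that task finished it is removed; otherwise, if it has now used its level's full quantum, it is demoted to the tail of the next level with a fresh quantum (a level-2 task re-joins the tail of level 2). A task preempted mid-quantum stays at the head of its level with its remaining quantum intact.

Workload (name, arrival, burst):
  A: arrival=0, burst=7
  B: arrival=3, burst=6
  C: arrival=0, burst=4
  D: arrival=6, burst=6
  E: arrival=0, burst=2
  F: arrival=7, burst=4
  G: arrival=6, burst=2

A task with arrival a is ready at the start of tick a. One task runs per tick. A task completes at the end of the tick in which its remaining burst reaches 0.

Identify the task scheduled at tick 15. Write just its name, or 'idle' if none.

running at tick 15 = G

t=0: L0/L1/L2 = ACE/-/- → run A
t=1: L0/L1/L2 = ACE/-/- → run A
t=2: L0/L1/L2 = ACE/-/- → run A
t=3: L0/L1/L2 = CEB/A/- → run C
t=4: L0/L1/L2 = CEB/A/- → run C
t=5: L0/L1/L2 = CEB/A/- → run C
t=6: L0/L1/L2 = EBDG/AC/- → run E
t=7: L0/L1/L2 = EBDGF/AC/- → run E
t=8: L0/L1/L2 = BDGF/AC/- → run B
t=9: L0/L1/L2 = BDGF/AC/- → run B
t=10: L0/L1/L2 = BDGF/AC/- → run B
t=11: L0/L1/L2 = DGF/ACB/- → run D
t=12: L0/L1/L2 = DGF/ACB/- → run D
t=13: L0/L1/L2 = DGF/ACB/- → run D
t=14: L0/L1/L2 = GF/ACBD/- → run G
t=15: L0/L1/L2 = GF/ACBD/- → run G
t=16: L0/L1/L2 = F/ACBD/- → run F
t=17: L0/L1/L2 = F/ACBD/- → run F
t=18: L0/L1/L2 = F/ACBD/- → run F
t=19: L0/L1/L2 = -/ACBDF/- → run A
t=20: L0/L1/L2 = -/ACBDF/- → run A
t=21: L0/L1/L2 = -/ACBDF/- → run A
t=22: L0/L1/L2 = -/ACBDF/- → run A
t=23: L0/L1/L2 = -/CBDF/- → run C
t=24: L0/L1/L2 = -/BDF/- → run B
t=25: L0/L1/L2 = -/BDF/- → run B
t=26: L0/L1/L2 = -/BDF/- → run B
t=27: L0/L1/L2 = -/DF/- → run D
t=28: L0/L1/L2 = -/DF/- → run D
t=29: L0/L1/L2 = -/DF/- → run D
t=30: L0/L1/L2 = -/F/- → run F
t=31: (idle)
t=32: (idle)
t=33: (idle)
t=34: (idle)
t=35: (idle)
t=36: (idle)
t=37: (idle)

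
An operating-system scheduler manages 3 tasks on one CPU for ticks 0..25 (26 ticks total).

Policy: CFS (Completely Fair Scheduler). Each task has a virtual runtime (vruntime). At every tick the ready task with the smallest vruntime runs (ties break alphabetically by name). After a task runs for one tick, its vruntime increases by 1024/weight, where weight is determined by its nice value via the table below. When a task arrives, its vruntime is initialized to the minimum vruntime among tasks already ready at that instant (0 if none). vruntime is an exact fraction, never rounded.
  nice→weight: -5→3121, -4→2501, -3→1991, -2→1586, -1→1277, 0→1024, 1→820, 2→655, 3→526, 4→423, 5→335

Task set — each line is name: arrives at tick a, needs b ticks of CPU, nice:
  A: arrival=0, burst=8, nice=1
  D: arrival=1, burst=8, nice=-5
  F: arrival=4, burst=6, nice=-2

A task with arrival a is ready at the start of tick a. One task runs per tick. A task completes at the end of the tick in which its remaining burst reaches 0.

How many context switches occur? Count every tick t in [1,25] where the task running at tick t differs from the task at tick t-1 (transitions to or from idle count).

context switches = 14

t=0: vr[A=0] → run A
t=1: vr[A=256/205 D=256/205] → run A
t=2: vr[A=512/205 D=256/205] → run D
t=3: vr[A=512/205 D=1008896/639805] → run D
t=4: vr[A=512/205 D=1218816/639805 F=1218816/639805] → run D
t=5: vr[A=512/205 D=1428736/639805 F=1218816/639805] → run F
t=6: vr[A=512/205 D=1428736/639805 F=1294101248/507365365] → run D
t=7: vr[A=512/205 D=1638656/639805 F=1294101248/507365365] → run A
t=8: vr[A=768/205 D=1638656/639805 F=1294101248/507365365] → run F
t=9: vr[A=768/205 D=1638656/639805 F=1621681408/507365365] → run D
t=10: vr[A=768/205 D=1848576/639805 F=1621681408/507365365] → run D
t=11: vr[A=768/205 D=2058496/639805 F=1621681408/507365365] → run F
t=12: vr[A=768/205 D=2058496/639805 F=1949261568/507365365] → run D
t=13: vr[A=768/205 D=2268416/639805 F=1949261568/507365365] → run D
t=14: vr[A=768/205 F=1949261568/507365365] → run A
t=15: vr[A=1024/205 F=1949261568/507365365] → run F
t=16: vr[A=1024/205 F=2276841728/507365365] → run F
t=17: vr[A=1024/205 F=2604421888/507365365] → run A
t=18: vr[A=256/41 F=2604421888/507365365] → run F
t=19: vr[A=256/41] → run A
t=20: vr[A=1536/205] → run A
t=21: vr[A=1792/205] → run A
t=22: (idle)
t=23: (idle)
t=24: (idle)
t=25: (idle)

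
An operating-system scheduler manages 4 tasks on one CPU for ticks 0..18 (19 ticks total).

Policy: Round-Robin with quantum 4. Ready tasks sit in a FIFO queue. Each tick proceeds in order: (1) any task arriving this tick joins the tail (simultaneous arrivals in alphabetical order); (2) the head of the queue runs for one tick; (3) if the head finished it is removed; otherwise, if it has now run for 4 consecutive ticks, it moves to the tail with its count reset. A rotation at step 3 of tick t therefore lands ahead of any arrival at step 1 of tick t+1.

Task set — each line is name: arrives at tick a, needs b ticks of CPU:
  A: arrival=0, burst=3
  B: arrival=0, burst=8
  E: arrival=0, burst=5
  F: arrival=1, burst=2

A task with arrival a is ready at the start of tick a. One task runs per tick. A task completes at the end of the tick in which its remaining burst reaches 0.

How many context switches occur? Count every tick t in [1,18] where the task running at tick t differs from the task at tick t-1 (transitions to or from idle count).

context switches = 6

t=0: queue=[A,B,E] q_used=0 → run A
t=1: queue=[A,B,E,F] q_used=1 → run A
t=2: queue=[A,B,E,F] q_used=2 → run A
t=3: queue=[B,E,F] q_used=0 → run B
t=4: queue=[B,E,F] q_used=1 → run B
t=5: queue=[B,E,F] q_used=2 → run B
t=6: queue=[B,E,F] q_used=3 → run B
t=7: queue=[E,F,B] q_used=0 → run E
t=8: queue=[E,F,B] q_used=1 → run E
t=9: queue=[E,F,B] q_used=2 → run E
t=10: queue=[E,F,B] q_used=3 → run E
t=11: queue=[F,B,E] q_used=0 → run F
t=12: queue=[F,B,E] q_used=1 → run F
t=13: queue=[B,E] q_used=0 → run B
t=14: queue=[B,E] q_used=1 → run B
t=15: queue=[B,E] q_used=2 → run B
t=16: queue=[B,E] q_used=3 → run B
t=17: queue=[E] q_used=0 → run E
t=18: (idle)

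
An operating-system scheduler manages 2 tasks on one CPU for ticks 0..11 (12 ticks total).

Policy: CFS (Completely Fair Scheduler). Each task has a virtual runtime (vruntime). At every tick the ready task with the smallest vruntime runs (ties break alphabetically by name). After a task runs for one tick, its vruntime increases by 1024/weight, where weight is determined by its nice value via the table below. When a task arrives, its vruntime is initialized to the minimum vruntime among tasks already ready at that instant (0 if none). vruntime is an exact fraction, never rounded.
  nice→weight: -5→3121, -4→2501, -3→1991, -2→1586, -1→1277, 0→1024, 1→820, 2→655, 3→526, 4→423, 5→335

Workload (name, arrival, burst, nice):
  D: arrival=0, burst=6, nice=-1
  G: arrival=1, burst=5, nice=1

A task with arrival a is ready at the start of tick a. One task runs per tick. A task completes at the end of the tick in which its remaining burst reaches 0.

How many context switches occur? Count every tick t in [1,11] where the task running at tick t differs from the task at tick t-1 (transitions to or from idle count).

t=0: vr[D=0] → run D
t=1: vr[D=1024/1277 G=1024/1277] → run D
t=2: vr[D=2048/1277 G=1024/1277] → run G
t=3: vr[D=2048/1277 G=536832/261785] → run D
t=4: vr[D=3072/1277 G=536832/261785] → run G
t=5: vr[D=3072/1277 G=863744/261785] → run D
t=6: vr[D=4096/1277 G=863744/261785] → run D
t=7: vr[D=5120/1277 G=863744/261785] → run G
t=8: vr[D=5120/1277 G=1190656/261785] → run D
t=9: vr[G=1190656/261785] → run G
t=10: vr[G=1517568/261785] → run G
t=11: (idle)

context switches = 8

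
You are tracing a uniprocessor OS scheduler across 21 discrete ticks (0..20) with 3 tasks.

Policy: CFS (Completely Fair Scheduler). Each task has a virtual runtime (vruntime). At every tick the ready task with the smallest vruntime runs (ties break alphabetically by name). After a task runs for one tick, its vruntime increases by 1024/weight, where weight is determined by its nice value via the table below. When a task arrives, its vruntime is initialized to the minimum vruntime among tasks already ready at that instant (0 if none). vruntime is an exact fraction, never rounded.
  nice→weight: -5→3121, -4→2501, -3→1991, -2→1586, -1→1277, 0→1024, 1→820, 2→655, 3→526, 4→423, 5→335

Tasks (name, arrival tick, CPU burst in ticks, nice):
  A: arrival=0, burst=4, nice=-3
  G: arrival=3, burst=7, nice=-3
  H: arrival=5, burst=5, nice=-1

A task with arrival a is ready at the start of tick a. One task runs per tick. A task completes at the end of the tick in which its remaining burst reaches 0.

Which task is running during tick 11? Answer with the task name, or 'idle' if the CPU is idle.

t=0: vr[A=0] → run A
t=1: vr[A=1024/1991] → run A
t=2: vr[A=2048/1991] → run A
t=3: vr[A=3072/1991 G=3072/1991] → run A
t=4: vr[G=3072/1991] → run G
t=5: vr[G=4096/1991 H=4096/1991] → run G
t=6: vr[G=5120/1991 H=4096/1991] → run H
t=7: vr[G=5120/1991 H=7269376/2542507] → run G
t=8: vr[G=6144/1991 H=7269376/2542507] → run H
t=9: vr[G=6144/1991 H=9308160/2542507] → run G
t=10: vr[G=7168/1991 H=9308160/2542507] → run G
t=11: vr[G=8192/1991 H=9308160/2542507] → run H
t=12: vr[G=8192/1991 H=11346944/2542507] → run G
t=13: vr[G=9216/1991 H=11346944/2542507] → run H
t=14: vr[G=9216/1991 H=13385728/2542507] → run G
t=15: vr[H=13385728/2542507] → run H
t=16: (idle)
t=17: (idle)
t=18: (idle)
t=19: (idle)
t=20: (idle)

running at tick 11 = H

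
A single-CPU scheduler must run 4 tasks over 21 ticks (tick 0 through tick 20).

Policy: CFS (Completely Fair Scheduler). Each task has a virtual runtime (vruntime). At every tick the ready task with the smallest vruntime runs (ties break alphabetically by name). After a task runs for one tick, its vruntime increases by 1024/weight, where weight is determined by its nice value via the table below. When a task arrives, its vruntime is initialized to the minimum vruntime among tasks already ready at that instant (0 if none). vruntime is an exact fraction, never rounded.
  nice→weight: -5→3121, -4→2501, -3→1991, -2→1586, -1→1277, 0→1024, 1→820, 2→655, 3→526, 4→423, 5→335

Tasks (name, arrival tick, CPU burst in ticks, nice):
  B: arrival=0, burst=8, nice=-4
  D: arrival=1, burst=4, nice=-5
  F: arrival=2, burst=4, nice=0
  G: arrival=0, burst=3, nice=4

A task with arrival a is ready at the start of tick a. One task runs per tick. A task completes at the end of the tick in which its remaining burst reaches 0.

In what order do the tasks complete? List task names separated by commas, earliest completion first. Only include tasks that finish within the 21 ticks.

completion order = D, B, F, G

t=0: vr[B=0 G=0] → run B
t=1: vr[B=1024/2501 D=0 G=0] → run D
t=2: vr[B=1024/2501 D=1024/3121 F=0 G=0] → run F
t=3: vr[B=1024/2501 D=1024/3121 F=1 G=0] → run G
t=4: vr[B=1024/2501 D=1024/3121 F=1 G=1024/423] → run D
t=5: vr[B=1024/2501 D=2048/3121 F=1 G=1024/423] → run B
t=6: vr[B=2048/2501 D=2048/3121 F=1 G=1024/423] → run D
t=7: vr[B=2048/2501 D=3072/3121 F=1 G=1024/423] → run B
t=8: vr[B=3072/2501 D=3072/3121 F=1 G=1024/423] → run D
t=9: vr[B=3072/2501 F=1 G=1024/423] → run F
t=10: vr[B=3072/2501 F=2 G=1024/423] → run B
t=11: vr[B=4096/2501 F=2 G=1024/423] → run B
t=12: vr[B=5120/2501 F=2 G=1024/423] → run F
t=13: vr[B=5120/2501 F=3 G=1024/423] → run B
t=14: vr[B=6144/2501 F=3 G=1024/423] → run G
t=15: vr[B=6144/2501 F=3 G=2048/423] → run B
t=16: vr[B=7168/2501 F=3 G=2048/423] → run B
t=17: vr[F=3 G=2048/423] → run F
t=18: vr[G=2048/423] → run G
t=19: (idle)
t=20: (idle)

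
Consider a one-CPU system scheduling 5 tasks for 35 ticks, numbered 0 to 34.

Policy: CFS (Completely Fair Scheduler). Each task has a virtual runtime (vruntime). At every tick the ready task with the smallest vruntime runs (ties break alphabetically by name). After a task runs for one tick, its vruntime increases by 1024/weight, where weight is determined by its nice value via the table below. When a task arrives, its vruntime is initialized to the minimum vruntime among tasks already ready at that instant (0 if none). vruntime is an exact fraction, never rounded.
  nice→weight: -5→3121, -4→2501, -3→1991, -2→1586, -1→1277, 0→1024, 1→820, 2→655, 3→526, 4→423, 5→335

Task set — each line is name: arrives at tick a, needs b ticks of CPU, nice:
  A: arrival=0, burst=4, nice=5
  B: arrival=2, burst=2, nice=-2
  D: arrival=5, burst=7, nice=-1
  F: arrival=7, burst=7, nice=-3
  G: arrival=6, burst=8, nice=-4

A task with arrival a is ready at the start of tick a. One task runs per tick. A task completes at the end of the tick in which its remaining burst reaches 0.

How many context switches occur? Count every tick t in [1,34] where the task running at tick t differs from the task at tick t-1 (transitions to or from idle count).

context switches = 21

t=0: vr[A=0] → run A
t=1: vr[A=1024/335] → run A
t=2: vr[A=2048/335 B=2048/335] → run A
t=3: vr[A=3072/335 B=2048/335] → run B
t=4: vr[A=3072/335 B=1795584/265655] → run B
t=5: vr[A=3072/335 D=3072/335] → run A
t=6: vr[D=3072/335 G=3072/335] → run D
t=7: vr[D=4265984/427795 F=3072/335 G=3072/335] → run F
t=8: vr[D=4265984/427795 F=6459392/666985 G=3072/335] → run G
t=9: vr[D=4265984/427795 F=6459392/666985 G=8026112/837835] → run G
t=10: vr[D=4265984/427795 F=6459392/666985 G=8369152/837835] → run F
t=11: vr[D=4265984/427795 F=6802432/666985 G=8369152/837835] → run D
t=12: vr[D=4609024/427795 F=6802432/666985 G=8369152/837835] → run G
t=13: vr[D=4609024/427795 F=6802432/666985 G=8712192/837835] → run F
t=14: vr[D=4609024/427795 F=7145472/666985 G=8712192/837835] → run G
t=15: vr[D=4609024/427795 F=7145472/666985 G=9055232/837835] → run F
t=16: vr[D=4609024/427795 F=7488512/666985 G=9055232/837835] → run D
t=17: vr[D=4952064/427795 F=7488512/666985 G=9055232/837835] → run G
t=18: vr[D=4952064/427795 F=7488512/666985 G=9398272/837835] → run G
t=19: vr[D=4952064/427795 F=7488512/666985 G=9741312/837835] → run F
t=20: vr[D=4952064/427795 F=7831552/666985 G=9741312/837835] → run D
t=21: vr[D=5295104/427795 F=7831552/666985 G=9741312/837835] → run G
t=22: vr[D=5295104/427795 F=7831552/666985 G=10084352/837835] → run F
t=23: vr[D=5295104/427795 F=8174592/666985 G=10084352/837835] → run G
t=24: vr[D=5295104/427795 F=8174592/666985] → run F
t=25: vr[D=5295104/427795] → run D
t=26: vr[D=5638144/427795] → run D
t=27: vr[D=5981184/427795] → run D
t=28: (idle)
t=29: (idle)
t=30: (idle)
t=31: (idle)
t=32: (idle)
t=33: (idle)
t=34: (idle)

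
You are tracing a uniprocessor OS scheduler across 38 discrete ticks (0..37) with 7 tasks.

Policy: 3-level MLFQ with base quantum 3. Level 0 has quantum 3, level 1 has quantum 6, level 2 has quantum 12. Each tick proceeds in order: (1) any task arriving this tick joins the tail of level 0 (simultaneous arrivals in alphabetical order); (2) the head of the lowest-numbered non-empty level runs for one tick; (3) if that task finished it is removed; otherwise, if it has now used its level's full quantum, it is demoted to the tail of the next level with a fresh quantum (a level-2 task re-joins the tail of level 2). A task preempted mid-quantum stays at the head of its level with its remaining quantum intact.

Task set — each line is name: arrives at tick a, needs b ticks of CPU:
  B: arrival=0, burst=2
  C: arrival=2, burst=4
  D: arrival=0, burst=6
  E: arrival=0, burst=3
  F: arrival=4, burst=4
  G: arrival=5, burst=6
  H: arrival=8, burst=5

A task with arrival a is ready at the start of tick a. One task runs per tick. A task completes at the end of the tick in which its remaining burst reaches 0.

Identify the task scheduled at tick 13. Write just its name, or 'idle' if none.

running at tick 13 = F

t=0: L0/L1/L2 = BDE/-/- → run B
t=1: L0/L1/L2 = BDE/-/- → run B
t=2: L0/L1/L2 = DEC/-/- → run D
t=3: L0/L1/L2 = DEC/-/- → run D
t=4: L0/L1/L2 = DECF/-/- → run D
t=5: L0/L1/L2 = ECFG/D/- → run E
t=6: L0/L1/L2 = ECFG/D/- → run E
t=7: L0/L1/L2 = ECFG/D/- → run E
t=8: L0/L1/L2 = CFGH/D/- → run C
t=9: L0/L1/L2 = CFGH/D/- → run C
t=10: L0/L1/L2 = CFGH/D/- → run C
t=11: L0/L1/L2 = FGH/DC/- → run F
t=12: L0/L1/L2 = FGH/DC/- → run F
t=13: L0/L1/L2 = FGH/DC/- → run F
t=14: L0/L1/L2 = GH/DCF/- → run G
t=15: L0/L1/L2 = GH/DCF/- → run G
t=16: L0/L1/L2 = GH/DCF/- → run G
t=17: L0/L1/L2 = H/DCFG/- → run H
t=18: L0/L1/L2 = H/DCFG/- → run H
t=19: L0/L1/L2 = H/DCFG/- → run H
t=20: L0/L1/L2 = -/DCFGH/- → run D
t=21: L0/L1/L2 = -/DCFGH/- → run D
t=22: L0/L1/L2 = -/DCFGH/- → run D
t=23: L0/L1/L2 = -/CFGH/- → run C
t=24: L0/L1/L2 = -/FGH/- → run F
t=25: L0/L1/L2 = -/GH/- → run G
t=26: L0/L1/L2 = -/GH/- → run G
t=27: L0/L1/L2 = -/GH/- → run G
t=28: L0/L1/L2 = -/H/- → run H
t=29: L0/L1/L2 = -/H/- → run H
t=30: (idle)
t=31: (idle)
t=32: (idle)
t=33: (idle)
t=34: (idle)
t=35: (idle)
t=36: (idle)
t=37: (idle)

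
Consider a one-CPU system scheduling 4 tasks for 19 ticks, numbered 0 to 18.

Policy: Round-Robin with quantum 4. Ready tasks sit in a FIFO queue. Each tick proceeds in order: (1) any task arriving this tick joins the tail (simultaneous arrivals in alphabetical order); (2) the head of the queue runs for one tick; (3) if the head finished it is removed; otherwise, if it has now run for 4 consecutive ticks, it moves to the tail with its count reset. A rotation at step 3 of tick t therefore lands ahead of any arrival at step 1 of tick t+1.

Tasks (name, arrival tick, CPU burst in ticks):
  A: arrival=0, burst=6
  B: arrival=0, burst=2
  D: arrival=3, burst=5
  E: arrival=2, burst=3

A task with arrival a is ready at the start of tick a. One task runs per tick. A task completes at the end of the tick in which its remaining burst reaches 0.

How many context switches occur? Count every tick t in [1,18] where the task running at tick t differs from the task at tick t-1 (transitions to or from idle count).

context switches = 6

t=0: queue=[A,B] q_used=0 → run A
t=1: queue=[A,B] q_used=1 → run A
t=2: queue=[A,B,E] q_used=2 → run A
t=3: queue=[A,B,E,D] q_used=3 → run A
t=4: queue=[B,E,D,A] q_used=0 → run B
t=5: queue=[B,E,D,A] q_used=1 → run B
t=6: queue=[E,D,A] q_used=0 → run E
t=7: queue=[E,D,A] q_used=1 → run E
t=8: queue=[E,D,A] q_used=2 → run E
t=9: queue=[D,A] q_used=0 → run D
t=10: queue=[D,A] q_used=1 → run D
t=11: queue=[D,A] q_used=2 → run D
t=12: queue=[D,A] q_used=3 → run D
t=13: queue=[A,D] q_used=0 → run A
t=14: queue=[A,D] q_used=1 → run A
t=15: queue=[D] q_used=0 → run D
t=16: (idle)
t=17: (idle)
t=18: (idle)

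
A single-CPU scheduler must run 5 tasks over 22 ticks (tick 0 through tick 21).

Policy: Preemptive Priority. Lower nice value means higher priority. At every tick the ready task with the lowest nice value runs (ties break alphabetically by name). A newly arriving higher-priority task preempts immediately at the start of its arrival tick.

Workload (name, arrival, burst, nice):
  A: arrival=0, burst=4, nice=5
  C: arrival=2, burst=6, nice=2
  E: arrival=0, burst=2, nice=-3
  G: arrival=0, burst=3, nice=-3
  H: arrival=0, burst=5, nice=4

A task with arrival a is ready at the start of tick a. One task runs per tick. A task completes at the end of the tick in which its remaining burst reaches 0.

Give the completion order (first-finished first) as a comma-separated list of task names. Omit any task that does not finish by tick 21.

t=0: ready={A,E,G,H} → run E
t=1: ready={A,E,G,H} → run E
t=2: ready={A,C,G,H} → run G
t=3: ready={A,C,G,H} → run G
t=4: ready={A,C,G,H} → run G
t=5: ready={A,C,H} → run C
t=6: ready={A,C,H} → run C
t=7: ready={A,C,H} → run C
t=8: ready={A,C,H} → run C
t=9: ready={A,C,H} → run C
t=10: ready={A,C,H} → run C
t=11: ready={A,H} → run H
t=12: ready={A,H} → run H
t=13: ready={A,H} → run H
t=14: ready={A,H} → run H
t=15: ready={A,H} → run H
t=16: ready={A} → run A
t=17: ready={A} → run A
t=18: ready={A} → run A
t=19: ready={A} → run A
t=20: (idle)
t=21: (idle)

completion order = E, G, C, H, A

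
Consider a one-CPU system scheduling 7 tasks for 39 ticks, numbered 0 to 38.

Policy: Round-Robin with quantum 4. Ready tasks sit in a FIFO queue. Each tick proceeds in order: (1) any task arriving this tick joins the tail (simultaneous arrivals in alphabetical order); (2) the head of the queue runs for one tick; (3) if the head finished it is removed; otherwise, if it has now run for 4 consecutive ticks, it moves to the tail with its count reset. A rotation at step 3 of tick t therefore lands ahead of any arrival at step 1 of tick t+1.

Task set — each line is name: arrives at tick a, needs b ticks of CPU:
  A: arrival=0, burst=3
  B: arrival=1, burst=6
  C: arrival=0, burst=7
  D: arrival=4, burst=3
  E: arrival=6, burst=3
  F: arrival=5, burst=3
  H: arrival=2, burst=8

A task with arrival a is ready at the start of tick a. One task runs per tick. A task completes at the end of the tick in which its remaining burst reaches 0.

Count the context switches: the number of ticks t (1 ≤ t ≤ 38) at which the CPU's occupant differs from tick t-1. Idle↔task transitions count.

t=0: queue=[A,C] q_used=0 → run A
t=1: queue=[A,C,B] q_used=1 → run A
t=2: queue=[A,C,B,H] q_used=2 → run A
t=3: queue=[C,B,H] q_used=0 → run C
t=4: queue=[C,B,H,D] q_used=1 → run C
t=5: queue=[C,B,H,D,F] q_used=2 → run C
t=6: queue=[C,B,H,D,F,E] q_used=3 → run C
t=7: queue=[B,H,D,F,E,C] q_used=0 → run B
t=8: queue=[B,H,D,F,E,C] q_used=1 → run B
t=9: queue=[B,H,D,F,E,C] q_used=2 → run B
t=10: queue=[B,H,D,F,E,C] q_used=3 → run B
t=11: queue=[H,D,F,E,C,B] q_used=0 → run H
t=12: queue=[H,D,F,E,C,B] q_used=1 → run H
t=13: queue=[H,D,F,E,C,B] q_used=2 → run H
t=14: queue=[H,D,F,E,C,B] q_used=3 → run H
t=15: queue=[D,F,E,C,B,H] q_used=0 → run D
t=16: queue=[D,F,E,C,B,H] q_used=1 → run D
t=17: queue=[D,F,E,C,B,H] q_used=2 → run D
t=18: queue=[F,E,C,B,H] q_used=0 → run F
t=19: queue=[F,E,C,B,H] q_used=1 → run F
t=20: queue=[F,E,C,B,H] q_used=2 → run F
t=21: queue=[E,C,B,H] q_used=0 → run E
t=22: queue=[E,C,B,H] q_used=1 → run E
t=23: queue=[E,C,B,H] q_used=2 → run E
t=24: queue=[C,B,H] q_used=0 → run C
t=25: queue=[C,B,H] q_used=1 → run C
t=26: queue=[C,B,H] q_used=2 → run C
t=27: queue=[B,H] q_used=0 → run B
t=28: queue=[B,H] q_used=1 → run B
t=29: queue=[H] q_used=0 → run H
t=30: queue=[H] q_used=1 → run H
t=31: queue=[H] q_used=2 → run H
t=32: queue=[H] q_used=3 → run H
t=33: (idle)
t=34: (idle)
t=35: (idle)
t=36: (idle)
t=37: (idle)
t=38: (idle)

context switches = 10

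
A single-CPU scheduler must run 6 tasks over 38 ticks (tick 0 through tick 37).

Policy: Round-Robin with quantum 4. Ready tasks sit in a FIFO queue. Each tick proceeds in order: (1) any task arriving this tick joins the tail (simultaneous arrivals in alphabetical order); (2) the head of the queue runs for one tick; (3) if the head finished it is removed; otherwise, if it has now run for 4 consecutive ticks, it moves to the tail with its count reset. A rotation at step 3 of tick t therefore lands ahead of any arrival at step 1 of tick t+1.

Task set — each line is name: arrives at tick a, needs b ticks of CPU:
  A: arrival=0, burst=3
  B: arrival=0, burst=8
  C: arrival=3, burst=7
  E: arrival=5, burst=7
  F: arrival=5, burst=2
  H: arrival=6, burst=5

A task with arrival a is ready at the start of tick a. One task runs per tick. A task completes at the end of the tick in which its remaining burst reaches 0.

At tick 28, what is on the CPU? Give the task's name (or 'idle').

t=0: queue=[A,B] q_used=0 → run A
t=1: queue=[A,B] q_used=1 → run A
t=2: queue=[A,B] q_used=2 → run A
t=3: queue=[B,C] q_used=0 → run B
t=4: queue=[B,C] q_used=1 → run B
t=5: queue=[B,C,E,F] q_used=2 → run B
t=6: queue=[B,C,E,F,H] q_used=3 → run B
t=7: queue=[C,E,F,H,B] q_used=0 → run C
t=8: queue=[C,E,F,H,B] q_used=1 → run C
t=9: queue=[C,E,F,H,B] q_used=2 → run C
t=10: queue=[C,E,F,H,B] q_used=3 → run C
t=11: queue=[E,F,H,B,C] q_used=0 → run E
t=12: queue=[E,F,H,B,C] q_used=1 → run E
t=13: queue=[E,F,H,B,C] q_used=2 → run E
t=14: queue=[E,F,H,B,C] q_used=3 → run E
t=15: queue=[F,H,B,C,E] q_used=0 → run F
t=16: queue=[F,H,B,C,E] q_used=1 → run F
t=17: queue=[H,B,C,E] q_used=0 → run H
t=18: queue=[H,B,C,E] q_used=1 → run H
t=19: queue=[H,B,C,E] q_used=2 → run H
t=20: queue=[H,B,C,E] q_used=3 → run H
t=21: queue=[B,C,E,H] q_used=0 → run B
t=22: queue=[B,C,E,H] q_used=1 → run B
t=23: queue=[B,C,E,H] q_used=2 → run B
t=24: queue=[B,C,E,H] q_used=3 → run B
t=25: queue=[C,E,H] q_used=0 → run C
t=26: queue=[C,E,H] q_used=1 → run C
t=27: queue=[C,E,H] q_used=2 → run C
t=28: queue=[E,H] q_used=0 → run E
t=29: queue=[E,H] q_used=1 → run E
t=30: queue=[E,H] q_used=2 → run E
t=31: queue=[H] q_used=0 → run H
t=32: (idle)
t=33: (idle)
t=34: (idle)
t=35: (idle)
t=36: (idle)
t=37: (idle)

running at tick 28 = E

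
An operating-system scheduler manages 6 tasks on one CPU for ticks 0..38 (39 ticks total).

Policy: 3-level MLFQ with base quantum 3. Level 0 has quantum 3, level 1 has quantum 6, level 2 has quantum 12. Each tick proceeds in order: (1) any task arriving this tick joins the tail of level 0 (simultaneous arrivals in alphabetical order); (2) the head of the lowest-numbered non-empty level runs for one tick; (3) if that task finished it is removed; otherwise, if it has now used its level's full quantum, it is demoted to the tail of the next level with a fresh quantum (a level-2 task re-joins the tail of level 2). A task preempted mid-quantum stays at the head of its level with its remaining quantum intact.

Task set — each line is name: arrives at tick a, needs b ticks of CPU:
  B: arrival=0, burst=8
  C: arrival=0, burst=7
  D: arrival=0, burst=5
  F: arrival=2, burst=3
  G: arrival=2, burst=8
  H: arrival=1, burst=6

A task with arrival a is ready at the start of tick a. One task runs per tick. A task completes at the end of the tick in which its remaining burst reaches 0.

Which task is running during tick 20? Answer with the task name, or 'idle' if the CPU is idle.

running at tick 20 = B

t=0: L0/L1/L2 = BCD/-/- → run B
t=1: L0/L1/L2 = BCDH/-/- → run B
t=2: L0/L1/L2 = BCDHFG/-/- → run B
t=3: L0/L1/L2 = CDHFG/B/- → run C
t=4: L0/L1/L2 = CDHFG/B/- → run C
t=5: L0/L1/L2 = CDHFG/B/- → run C
t=6: L0/L1/L2 = DHFG/BC/- → run D
t=7: L0/L1/L2 = DHFG/BC/- → run D
t=8: L0/L1/L2 = DHFG/BC/- → run D
t=9: L0/L1/L2 = HFG/BCD/- → run H
t=10: L0/L1/L2 = HFG/BCD/- → run H
t=11: L0/L1/L2 = HFG/BCD/- → run H
t=12: L0/L1/L2 = FG/BCDH/- → run F
t=13: L0/L1/L2 = FG/BCDH/- → run F
t=14: L0/L1/L2 = FG/BCDH/- → run F
t=15: L0/L1/L2 = G/BCDH/- → run G
t=16: L0/L1/L2 = G/BCDH/- → run G
t=17: L0/L1/L2 = G/BCDH/- → run G
t=18: L0/L1/L2 = -/BCDHG/- → run B
t=19: L0/L1/L2 = -/BCDHG/- → run B
t=20: L0/L1/L2 = -/BCDHG/- → run B
t=21: L0/L1/L2 = -/BCDHG/- → run B
t=22: L0/L1/L2 = -/BCDHG/- → run B
t=23: L0/L1/L2 = -/CDHG/- → run C
t=24: L0/L1/L2 = -/CDHG/- → run C
t=25: L0/L1/L2 = -/CDHG/- → run C
t=26: L0/L1/L2 = -/CDHG/- → run C
t=27: L0/L1/L2 = -/DHG/- → run D
t=28: L0/L1/L2 = -/DHG/- → run D
t=29: L0/L1/L2 = -/HG/- → run H
t=30: L0/L1/L2 = -/HG/- → run H
t=31: L0/L1/L2 = -/HG/- → run H
t=32: L0/L1/L2 = -/G/- → run G
t=33: L0/L1/L2 = -/G/- → run G
t=34: L0/L1/L2 = -/G/- → run G
t=35: L0/L1/L2 = -/G/- → run G
t=36: L0/L1/L2 = -/G/- → run G
t=37: (idle)
t=38: (idle)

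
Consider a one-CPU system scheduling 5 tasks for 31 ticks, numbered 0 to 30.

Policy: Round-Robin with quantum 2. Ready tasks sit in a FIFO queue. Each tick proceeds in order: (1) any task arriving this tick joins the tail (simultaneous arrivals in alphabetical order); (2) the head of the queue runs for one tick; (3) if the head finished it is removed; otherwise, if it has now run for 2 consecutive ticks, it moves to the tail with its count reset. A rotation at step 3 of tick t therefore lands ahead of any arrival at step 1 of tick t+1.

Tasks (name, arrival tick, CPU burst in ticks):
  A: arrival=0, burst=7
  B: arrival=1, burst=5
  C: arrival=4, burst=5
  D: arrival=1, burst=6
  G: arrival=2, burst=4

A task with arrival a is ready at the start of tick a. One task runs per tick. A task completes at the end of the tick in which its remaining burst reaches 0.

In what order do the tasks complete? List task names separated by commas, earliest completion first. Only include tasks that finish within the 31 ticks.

t=0: queue=[A] q_used=0 → run A
t=1: queue=[A,B,D] q_used=1 → run A
t=2: queue=[B,D,A,G] q_used=0 → run B
t=3: queue=[B,D,A,G] q_used=1 → run B
t=4: queue=[D,A,G,B,C] q_used=0 → run D
t=5: queue=[D,A,G,B,C] q_used=1 → run D
t=6: queue=[A,G,B,C,D] q_used=0 → run A
t=7: queue=[A,G,B,C,D] q_used=1 → run A
t=8: queue=[G,B,C,D,A] q_used=0 → run G
t=9: queue=[G,B,C,D,A] q_used=1 → run G
t=10: queue=[B,C,D,A,G] q_used=0 → run B
t=11: queue=[B,C,D,A,G] q_used=1 → run B
t=12: queue=[C,D,A,G,B] q_used=0 → run C
t=13: queue=[C,D,A,G,B] q_used=1 → run C
t=14: queue=[D,A,G,B,C] q_used=0 → run D
t=15: queue=[D,A,G,B,C] q_used=1 → run D
t=16: queue=[A,G,B,C,D] q_used=0 → run A
t=17: queue=[A,G,B,C,D] q_used=1 → run A
t=18: queue=[G,B,C,D,A] q_used=0 → run G
t=19: queue=[G,B,C,D,A] q_used=1 → run G
t=20: queue=[B,C,D,A] q_used=0 → run B
t=21: queue=[C,D,A] q_used=0 → run C
t=22: queue=[C,D,A] q_used=1 → run C
t=23: queue=[D,A,C] q_used=0 → run D
t=24: queue=[D,A,C] q_used=1 → run D
t=25: queue=[A,C] q_used=0 → run A
t=26: queue=[C] q_used=0 → run C
t=27: (idle)
t=28: (idle)
t=29: (idle)
t=30: (idle)

completion order = G, B, D, A, C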